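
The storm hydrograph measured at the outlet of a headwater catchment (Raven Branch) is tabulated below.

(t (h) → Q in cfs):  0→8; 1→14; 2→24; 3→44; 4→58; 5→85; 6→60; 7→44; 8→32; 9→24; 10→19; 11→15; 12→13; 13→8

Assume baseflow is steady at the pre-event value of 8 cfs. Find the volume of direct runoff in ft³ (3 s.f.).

V ≈ 1.21 × 10^6 ft³

Direct-runoff ordinates (Q − Q_b): 0.0, 6.0, 16.0, 36.0, 50.0, 77.0, 52.0, 36.0, 24.0, 16.0, 11.0, 7.0, 5.0, 0.0 cfs.
ΣQ_DR = 336.0 cfs.
With Δt = 1 h = 3600 s, V = ΣQ_DR · Δt = 336.0 × 3600 = 1.21 × 10^6 ft³.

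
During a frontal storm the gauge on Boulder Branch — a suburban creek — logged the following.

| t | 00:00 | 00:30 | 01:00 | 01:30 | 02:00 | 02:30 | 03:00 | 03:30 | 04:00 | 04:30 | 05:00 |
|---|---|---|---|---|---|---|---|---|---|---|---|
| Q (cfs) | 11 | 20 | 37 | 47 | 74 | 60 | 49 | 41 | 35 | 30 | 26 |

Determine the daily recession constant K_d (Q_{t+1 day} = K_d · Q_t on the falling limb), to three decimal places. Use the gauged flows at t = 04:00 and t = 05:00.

K_d ≈ 0.001

Between t = 04:00 and t = 05:00 the flow falls from 35 to 26 cfs over 2×0.5 h = 1 h.
Per-interval ratio K = (26/35)^(1/2) = 0.8619; K_d = K^(24/0.5) = 0.001.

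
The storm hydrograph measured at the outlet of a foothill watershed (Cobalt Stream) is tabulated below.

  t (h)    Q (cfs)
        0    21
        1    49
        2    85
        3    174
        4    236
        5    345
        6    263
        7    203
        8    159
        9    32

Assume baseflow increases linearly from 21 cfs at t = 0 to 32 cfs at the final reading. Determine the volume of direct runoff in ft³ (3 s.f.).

Direct-runoff ordinates (Q − Q_b): 0.00, 26.78, 61.56, 149.33, 210.11, 317.89, 234.67, 173.44, 128.22, 0.00 cfs.
ΣQ_DR = 1302 cfs.
With Δt = 1 h = 3600 s, V = ΣQ_DR · Δt = 1302 × 3600 = 4.69 × 10^6 ft³.

V ≈ 4.69 × 10^6 ft³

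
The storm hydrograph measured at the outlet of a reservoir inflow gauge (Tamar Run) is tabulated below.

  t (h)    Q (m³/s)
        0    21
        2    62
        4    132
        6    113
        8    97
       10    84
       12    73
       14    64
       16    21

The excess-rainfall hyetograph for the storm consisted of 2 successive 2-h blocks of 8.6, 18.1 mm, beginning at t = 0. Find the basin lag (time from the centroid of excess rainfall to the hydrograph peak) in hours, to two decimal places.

Centroid of excess rainfall: t_c = Σ P_i·t̄_i / ΣP_i = 2.3558 h (block centres at 1, 3 h).
Hydrograph peak occurs at t = 4 h, so basin lag t_L = 4 − 2.3558 = 1.64 h.

t_L ≈ 1.64 h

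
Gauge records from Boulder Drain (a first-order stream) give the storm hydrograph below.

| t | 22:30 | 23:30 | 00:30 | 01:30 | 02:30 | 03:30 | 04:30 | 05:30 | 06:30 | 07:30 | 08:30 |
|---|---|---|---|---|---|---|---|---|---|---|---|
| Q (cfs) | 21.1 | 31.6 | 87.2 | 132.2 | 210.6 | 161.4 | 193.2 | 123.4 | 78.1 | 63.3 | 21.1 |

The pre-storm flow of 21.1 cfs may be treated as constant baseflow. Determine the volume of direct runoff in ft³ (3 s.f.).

V ≈ 3.21 × 10^6 ft³

Direct-runoff ordinates (Q − Q_b): 0.0, 10.5, 66.1, 111.1, 189.5, 140.3, 172.1, 102.3, 57.0, 42.2, 0.0 cfs.
ΣQ_DR = 891.1 cfs.
With Δt = 1 h = 3600 s, V = ΣQ_DR · Δt = 891.1 × 3600 = 3.21 × 10^6 ft³.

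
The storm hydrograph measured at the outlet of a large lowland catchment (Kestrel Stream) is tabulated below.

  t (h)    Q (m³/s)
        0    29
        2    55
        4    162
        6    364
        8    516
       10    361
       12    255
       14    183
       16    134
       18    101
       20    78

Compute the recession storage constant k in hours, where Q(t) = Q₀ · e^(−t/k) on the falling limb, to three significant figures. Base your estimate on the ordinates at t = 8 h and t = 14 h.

On the falling limb, Q drops from 516 to 183 m³/s between t = 8 h and t = 14 h (Δt = 6 h).
k = −Δt / ln(Q₂/Q₁) = −6 / ln(183/516) = 5.79 h.

k ≈ 5.79 h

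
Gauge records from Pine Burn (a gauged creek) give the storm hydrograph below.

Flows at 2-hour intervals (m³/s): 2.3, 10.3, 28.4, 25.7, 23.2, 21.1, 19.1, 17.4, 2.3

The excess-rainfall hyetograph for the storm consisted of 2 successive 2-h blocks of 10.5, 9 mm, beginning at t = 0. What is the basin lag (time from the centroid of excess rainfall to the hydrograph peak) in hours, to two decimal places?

Centroid of excess rainfall: t_c = Σ P_i·t̄_i / ΣP_i = 1.9231 h (block centres at 1, 3 h).
Hydrograph peak occurs at t = 4 h, so basin lag t_L = 4 − 1.9231 = 2.08 h.

t_L ≈ 2.08 h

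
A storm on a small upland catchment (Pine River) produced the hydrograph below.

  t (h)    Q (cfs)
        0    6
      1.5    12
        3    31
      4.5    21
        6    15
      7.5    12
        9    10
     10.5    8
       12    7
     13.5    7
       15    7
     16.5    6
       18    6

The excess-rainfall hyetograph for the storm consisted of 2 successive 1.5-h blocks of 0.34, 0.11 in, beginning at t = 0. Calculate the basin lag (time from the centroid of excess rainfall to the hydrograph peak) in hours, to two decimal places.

Centroid of excess rainfall: t_c = Σ P_i·t̄_i / ΣP_i = 1.1167 h (block centres at 0.75, 2.25 h).
Hydrograph peak occurs at t = 3 h, so basin lag t_L = 3 − 1.1167 = 1.88 h.

t_L ≈ 1.88 h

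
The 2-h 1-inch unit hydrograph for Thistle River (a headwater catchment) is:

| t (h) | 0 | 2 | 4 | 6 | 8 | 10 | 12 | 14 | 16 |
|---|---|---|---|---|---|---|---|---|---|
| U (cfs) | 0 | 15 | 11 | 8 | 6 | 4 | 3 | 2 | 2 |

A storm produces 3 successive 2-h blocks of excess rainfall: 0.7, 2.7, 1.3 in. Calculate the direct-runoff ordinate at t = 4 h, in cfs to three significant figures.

Q ≈ 48.2 cfs

By discrete convolution, Q_j = Σ (P_i / 1 in) · U_{j−i}.
At t = 4 h (j=2): Q = (0.7/1)·11 + (2.7/1)·15 + (1.3/1)·0 = 48.2 cfs.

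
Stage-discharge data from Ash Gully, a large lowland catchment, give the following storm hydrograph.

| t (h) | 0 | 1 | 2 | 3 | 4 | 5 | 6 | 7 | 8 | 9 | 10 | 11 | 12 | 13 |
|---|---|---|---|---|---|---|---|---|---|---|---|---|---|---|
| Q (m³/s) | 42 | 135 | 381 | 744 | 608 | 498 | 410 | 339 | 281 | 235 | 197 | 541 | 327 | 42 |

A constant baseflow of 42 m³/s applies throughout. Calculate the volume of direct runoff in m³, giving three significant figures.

V ≈ 1.51 × 10^7 m³

Direct-runoff ordinates (Q − Q_b): 0.0, 93.0, 339.0, 702.0, 566.0, 456.0, 368.0, 297.0, 239.0, 193.0, 155.0, 499.0, 285.0, 0.0 m³/s.
ΣQ_DR = 4192 m³/s.
With Δt = 1 h = 3600 s, V = ΣQ_DR · Δt = 4192 × 3600 = 1.51 × 10^7 m³.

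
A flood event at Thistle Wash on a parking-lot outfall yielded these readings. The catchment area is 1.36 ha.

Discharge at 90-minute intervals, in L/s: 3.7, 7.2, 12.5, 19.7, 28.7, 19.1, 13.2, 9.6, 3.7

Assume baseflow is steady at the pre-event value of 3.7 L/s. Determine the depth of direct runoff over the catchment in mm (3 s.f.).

Direct runoff: 0.0, 3.5, 8.8, 16.0, 25.0, 15.4, 9.5, 5.9, 0.0 L/s; ΣQ_DR = 84.10 L/s.
V = ΣQ_DR · Δt = 84.10 × 5400 s = 4.541 × 10^5 L.
Over A = 1.36 ha, depth = V / A = 33.4 mm.

d ≈ 33.4 mm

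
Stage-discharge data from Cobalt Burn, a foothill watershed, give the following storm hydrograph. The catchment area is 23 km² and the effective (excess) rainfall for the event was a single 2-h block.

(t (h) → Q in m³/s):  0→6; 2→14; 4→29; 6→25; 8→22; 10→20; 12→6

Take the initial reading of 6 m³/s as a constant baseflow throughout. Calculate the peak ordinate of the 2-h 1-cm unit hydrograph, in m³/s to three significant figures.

U_p ≈ 9.18 m³/s

Direct runoff: 0.0, 8.0, 23.0, 19.0, 16.0, 14.0, 0.0 m³/s; ΣQ_DR = 80.00 m³/s, peak = 23.0 m³/s.
Runoff depth d = ΣQ_DR·Δt / A = 80.00 × 7200 / (23 km²) = 25.04 mm.
The 1-cm UH is the DRH scaled by (10 mm)/d, so U_p = 23.0 × 10/25.04 = 9.18 m³/s.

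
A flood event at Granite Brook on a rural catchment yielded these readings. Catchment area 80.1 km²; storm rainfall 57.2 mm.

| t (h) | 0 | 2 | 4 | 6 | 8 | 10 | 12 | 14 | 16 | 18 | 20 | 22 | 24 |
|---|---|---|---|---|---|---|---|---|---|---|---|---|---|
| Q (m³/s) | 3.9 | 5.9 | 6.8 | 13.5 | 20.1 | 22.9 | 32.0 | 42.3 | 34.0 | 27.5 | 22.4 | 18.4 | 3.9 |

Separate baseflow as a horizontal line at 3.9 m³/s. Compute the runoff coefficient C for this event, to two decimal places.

ΣQ_DR = 202.9 m³/s; V = ΣQ_DR·Δt = 1.461 × 10^6 m³.
Runoff depth d = V / A = 18.24 mm.
C = d / P = 18.24 / 57.2 = 0.32.

C ≈ 0.32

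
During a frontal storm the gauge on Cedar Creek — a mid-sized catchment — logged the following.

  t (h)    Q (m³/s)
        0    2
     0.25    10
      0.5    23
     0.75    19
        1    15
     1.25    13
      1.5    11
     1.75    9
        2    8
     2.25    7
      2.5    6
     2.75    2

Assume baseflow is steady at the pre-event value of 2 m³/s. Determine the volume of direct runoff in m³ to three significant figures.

V ≈ 90900 m³

Direct-runoff ordinates (Q − Q_b): 0.0, 8.0, 21.0, 17.0, 13.0, 11.0, 9.0, 7.0, 6.0, 5.0, 4.0, 0.0 m³/s.
ΣQ_DR = 101.0 m³/s.
With Δt = 0.25 h = 900 s, V = ΣQ_DR · Δt = 101.0 × 900 = 90900 m³.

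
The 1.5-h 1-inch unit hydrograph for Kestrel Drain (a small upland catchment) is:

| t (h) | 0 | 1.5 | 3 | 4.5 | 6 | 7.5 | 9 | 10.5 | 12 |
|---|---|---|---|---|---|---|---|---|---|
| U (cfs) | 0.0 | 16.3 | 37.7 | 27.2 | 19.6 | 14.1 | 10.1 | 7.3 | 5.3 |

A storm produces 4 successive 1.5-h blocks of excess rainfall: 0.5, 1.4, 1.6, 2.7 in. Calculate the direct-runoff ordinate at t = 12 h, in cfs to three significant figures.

By discrete convolution, Q_j = Σ (P_i / 1 in) · U_{j−i}.
At t = 12 h (j=8): Q = (0.5/1)·5.3 + (1.4/1)·7.3 + (1.6/1)·10.1 + (2.7/1)·14.1 = 67.1 cfs.

Q ≈ 67.1 cfs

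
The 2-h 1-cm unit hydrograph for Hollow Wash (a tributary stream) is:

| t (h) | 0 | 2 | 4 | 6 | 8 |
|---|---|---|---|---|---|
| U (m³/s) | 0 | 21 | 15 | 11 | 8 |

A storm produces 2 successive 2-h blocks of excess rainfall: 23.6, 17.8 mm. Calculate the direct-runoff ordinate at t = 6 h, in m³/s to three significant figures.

By discrete convolution, Q_j = Σ (P_i / 10 mm) · U_{j−i}.
At t = 6 h (j=3): Q = (23.6/10)·11 + (17.8/10)·15 = 52.7 m³/s.

Q ≈ 52.7 m³/s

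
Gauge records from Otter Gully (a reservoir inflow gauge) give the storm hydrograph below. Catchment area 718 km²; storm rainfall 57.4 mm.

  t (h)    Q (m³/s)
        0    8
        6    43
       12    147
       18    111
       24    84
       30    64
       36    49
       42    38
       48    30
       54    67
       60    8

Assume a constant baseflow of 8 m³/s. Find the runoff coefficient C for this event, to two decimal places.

ΣQ_DR = 561.0 m³/s; V = ΣQ_DR·Δt = 1.212 × 10^7 m³.
Runoff depth d = V / A = 16.88 mm.
C = d / P = 16.88 / 57.4 = 0.29.

C ≈ 0.29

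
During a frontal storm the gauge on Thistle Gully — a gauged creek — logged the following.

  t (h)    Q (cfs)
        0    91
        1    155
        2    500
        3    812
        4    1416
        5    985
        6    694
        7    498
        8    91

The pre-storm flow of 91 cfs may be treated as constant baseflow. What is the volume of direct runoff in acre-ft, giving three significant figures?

Direct-runoff ordinates (Q − Q_b): 0.0, 64.0, 409.0, 721.0, 1325.0, 894.0, 603.0, 407.0, 0.0 cfs.
ΣQ_DR = 4423 cfs.
With Δt = 1 h = 3600 s, V = ΣQ_DR · Δt = 4423 × 3600 = 1.59 × 10^7 ft³ = 366 acre-ft.

V ≈ 366 acre-ft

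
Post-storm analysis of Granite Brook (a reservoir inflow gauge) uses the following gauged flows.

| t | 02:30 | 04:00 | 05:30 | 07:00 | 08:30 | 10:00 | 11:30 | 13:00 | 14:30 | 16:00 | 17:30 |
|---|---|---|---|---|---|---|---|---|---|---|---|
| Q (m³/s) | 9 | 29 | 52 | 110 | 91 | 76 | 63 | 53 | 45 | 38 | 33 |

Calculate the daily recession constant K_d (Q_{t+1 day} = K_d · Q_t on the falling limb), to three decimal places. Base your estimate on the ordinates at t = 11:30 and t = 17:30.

K_d ≈ 0.075

Between t = 11:30 and t = 17:30 the flow falls from 63 to 33 m³/s over 4×1.5 h = 6 h.
Per-interval ratio K = (33/63)^(1/4) = 0.8507; K_d = K^(24/1.5) = 0.075.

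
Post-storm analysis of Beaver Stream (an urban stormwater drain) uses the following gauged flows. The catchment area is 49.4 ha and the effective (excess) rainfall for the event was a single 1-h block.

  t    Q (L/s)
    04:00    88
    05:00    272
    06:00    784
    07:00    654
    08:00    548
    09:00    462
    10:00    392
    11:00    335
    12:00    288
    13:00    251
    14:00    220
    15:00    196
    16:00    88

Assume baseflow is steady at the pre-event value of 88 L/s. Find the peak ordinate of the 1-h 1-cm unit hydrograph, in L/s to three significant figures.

Direct runoff: 0.0, 184.0, 696.0, 566.0, 460.0, 374.0, 304.0, 247.0, 200.0, 163.0, 132.0, 108.0, 0.0 L/s; ΣQ_DR = 3434 L/s, peak = 696.0 L/s.
Runoff depth d = ΣQ_DR·Δt / A = 3434 × 3600 / (49.4 ha) = 25.03 mm.
The 1-cm UH is the DRH scaled by (10 mm)/d, so U_p = 696.0 × 10/25.03 = 278 L/s.

U_p ≈ 278 L/s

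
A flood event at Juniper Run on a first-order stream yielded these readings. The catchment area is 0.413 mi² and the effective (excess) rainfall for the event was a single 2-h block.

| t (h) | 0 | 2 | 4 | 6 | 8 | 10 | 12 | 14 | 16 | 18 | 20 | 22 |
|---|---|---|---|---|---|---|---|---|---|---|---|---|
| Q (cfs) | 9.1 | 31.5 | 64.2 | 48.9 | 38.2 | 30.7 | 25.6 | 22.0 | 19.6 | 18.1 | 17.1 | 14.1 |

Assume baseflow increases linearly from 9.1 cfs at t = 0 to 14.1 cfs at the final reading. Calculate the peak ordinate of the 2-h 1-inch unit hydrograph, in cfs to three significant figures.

U_p ≈ 36.1 cfs

Direct runoff: 0.00, 21.95, 54.19, 38.44, 27.28, 19.33, 13.77, 9.72, 6.86, 4.91, 3.45, 0.00 cfs; ΣQ_DR = 199.9 cfs, peak = 54.19 cfs.
Runoff depth d = ΣQ_DR·Δt / A = 199.9 × 7200 / (0.413 mi²) = 1.500 in.
The 1-inch UH is the DRH scaled by (1 in)/d, so U_p = 54.19 × 1/1.500 = 36.1 cfs.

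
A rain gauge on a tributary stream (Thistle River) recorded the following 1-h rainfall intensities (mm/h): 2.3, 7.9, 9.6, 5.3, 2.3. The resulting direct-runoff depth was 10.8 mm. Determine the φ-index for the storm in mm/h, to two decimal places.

Only the 3 blocks with intensity above φ contribute runoff: 7.9, 9.6, 5.3 mm/h.
Σ(I−φ)·Δt = d  ⇒  (7.9+9.6+5.3 − 3φ)·1 = 10.8
φ = (22.80 − 10.8/1) / 3 = 4.00 mm/h.

φ ≈ 4.00 mm/h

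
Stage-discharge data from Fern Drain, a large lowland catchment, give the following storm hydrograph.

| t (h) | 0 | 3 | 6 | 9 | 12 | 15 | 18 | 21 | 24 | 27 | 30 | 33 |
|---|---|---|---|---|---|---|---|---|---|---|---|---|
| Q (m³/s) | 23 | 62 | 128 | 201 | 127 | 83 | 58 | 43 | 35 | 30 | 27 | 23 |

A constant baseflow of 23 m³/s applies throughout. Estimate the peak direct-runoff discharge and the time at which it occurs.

Subtracting baseflow gives direct-runoff ordinates: 0.0, 39.0, 105.0, 178.0, 104.0, 60.0, 35.0, 20.0, 12.0, 7.0, 4.0, 0.0 m³/s.
The maximum is 178.0 m³/s, occurring at the reading for t = 9 h.

Q_p = 178.0 m³/s at t = 9 h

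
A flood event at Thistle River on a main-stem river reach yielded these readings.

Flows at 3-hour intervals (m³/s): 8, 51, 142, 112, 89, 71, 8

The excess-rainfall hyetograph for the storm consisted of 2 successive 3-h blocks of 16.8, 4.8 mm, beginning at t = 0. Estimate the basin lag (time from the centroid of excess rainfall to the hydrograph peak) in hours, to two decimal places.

Centroid of excess rainfall: t_c = Σ P_i·t̄_i / ΣP_i = 2.1667 h (block centres at 1.5, 4.5 h).
Hydrograph peak occurs at t = 6 h, so basin lag t_L = 6 − 2.1667 = 3.83 h.

t_L ≈ 3.83 h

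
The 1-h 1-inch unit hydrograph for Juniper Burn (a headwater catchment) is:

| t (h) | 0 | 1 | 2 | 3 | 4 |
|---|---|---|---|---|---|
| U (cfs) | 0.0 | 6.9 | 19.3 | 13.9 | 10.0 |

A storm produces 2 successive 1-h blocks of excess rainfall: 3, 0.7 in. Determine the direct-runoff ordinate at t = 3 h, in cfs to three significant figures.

Q ≈ 55.2 cfs

By discrete convolution, Q_j = Σ (P_i / 1 in) · U_{j−i}.
At t = 3 h (j=3): Q = (3/1)·13.9 + (0.7/1)·19.3 = 55.2 cfs.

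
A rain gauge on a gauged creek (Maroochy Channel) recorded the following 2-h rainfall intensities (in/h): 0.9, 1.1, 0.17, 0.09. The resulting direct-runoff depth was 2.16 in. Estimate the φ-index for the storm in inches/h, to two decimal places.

Only the 2 blocks with intensity above φ contribute runoff: 0.9, 1.1 in/h.
Σ(I−φ)·Δt = d  ⇒  (0.9+1.1 − 2φ)·2 = 2.16
φ = (2.000 − 2.16/2) / 2 = 0.46 in/h.

φ ≈ 0.46 in/h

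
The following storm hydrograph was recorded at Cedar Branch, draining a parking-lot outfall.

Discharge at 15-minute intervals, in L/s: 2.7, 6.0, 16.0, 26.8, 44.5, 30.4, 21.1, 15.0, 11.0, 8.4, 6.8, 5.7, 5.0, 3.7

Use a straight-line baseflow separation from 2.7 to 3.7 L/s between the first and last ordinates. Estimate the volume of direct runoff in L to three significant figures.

V ≈ 1.42 × 10^5 L

Direct-runoff ordinates (Q − Q_b): 0.00, 3.22, 13.15, 23.87, 41.49, 27.32, 17.94, 11.76, 7.68, 5.01, 3.33, 2.15, 1.38, 0.00 L/s.
ΣQ_DR = 158.3 L/s.
With Δt = 0.25 h = 900 s, V = ΣQ_DR · Δt = 158.3 × 900 = 1.42 × 10^5 L.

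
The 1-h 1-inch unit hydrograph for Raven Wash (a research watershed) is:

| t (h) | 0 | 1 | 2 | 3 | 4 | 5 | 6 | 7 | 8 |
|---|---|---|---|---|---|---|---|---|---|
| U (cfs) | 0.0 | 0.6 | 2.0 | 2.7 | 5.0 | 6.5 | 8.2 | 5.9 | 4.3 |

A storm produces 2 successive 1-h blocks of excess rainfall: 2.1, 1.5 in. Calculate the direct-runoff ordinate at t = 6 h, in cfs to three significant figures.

Q ≈ 27.0 cfs

By discrete convolution, Q_j = Σ (P_i / 1 in) · U_{j−i}.
At t = 6 h (j=6): Q = (2.1/1)·8.2 + (1.5/1)·6.5 = 27.0 cfs.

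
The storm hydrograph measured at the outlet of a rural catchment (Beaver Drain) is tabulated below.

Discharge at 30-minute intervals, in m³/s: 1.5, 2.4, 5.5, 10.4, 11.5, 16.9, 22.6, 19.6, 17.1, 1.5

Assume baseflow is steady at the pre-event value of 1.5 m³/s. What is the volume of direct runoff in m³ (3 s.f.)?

V ≈ 1.69 × 10^5 m³

Direct-runoff ordinates (Q − Q_b): 0.0, 0.9, 4.0, 8.9, 10.0, 15.4, 21.1, 18.1, 15.6, 0.0 m³/s.
ΣQ_DR = 94.00 m³/s.
With Δt = 0.5 h = 1800 s, V = ΣQ_DR · Δt = 94.00 × 1800 = 1.69 × 10^5 m³.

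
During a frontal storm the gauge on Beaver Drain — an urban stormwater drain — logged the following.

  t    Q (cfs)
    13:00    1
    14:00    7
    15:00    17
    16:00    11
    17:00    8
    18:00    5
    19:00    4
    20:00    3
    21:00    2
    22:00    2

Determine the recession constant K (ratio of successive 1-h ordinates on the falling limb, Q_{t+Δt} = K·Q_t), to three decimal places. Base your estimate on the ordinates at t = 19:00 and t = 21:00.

Using the recession-limb readings at t = 19:00 and t = 21:00: Q falls from 4 to 2 cfs over 2 intervals.
K = (Q₂/Q₁)^(1/2) = (2/4)^(1/2) = 0.707.

K ≈ 0.707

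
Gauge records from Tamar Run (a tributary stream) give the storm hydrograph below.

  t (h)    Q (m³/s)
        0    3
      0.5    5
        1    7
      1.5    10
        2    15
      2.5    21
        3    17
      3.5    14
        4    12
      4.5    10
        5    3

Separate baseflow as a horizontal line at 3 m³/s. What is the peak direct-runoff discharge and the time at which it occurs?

Q_p = 18.0 m³/s at t = 2.5 h

Subtracting baseflow gives direct-runoff ordinates: 0.0, 2.0, 4.0, 7.0, 12.0, 18.0, 14.0, 11.0, 9.0, 7.0, 0.0 m³/s.
The maximum is 18.0 m³/s, occurring at the reading for t = 2.5 h.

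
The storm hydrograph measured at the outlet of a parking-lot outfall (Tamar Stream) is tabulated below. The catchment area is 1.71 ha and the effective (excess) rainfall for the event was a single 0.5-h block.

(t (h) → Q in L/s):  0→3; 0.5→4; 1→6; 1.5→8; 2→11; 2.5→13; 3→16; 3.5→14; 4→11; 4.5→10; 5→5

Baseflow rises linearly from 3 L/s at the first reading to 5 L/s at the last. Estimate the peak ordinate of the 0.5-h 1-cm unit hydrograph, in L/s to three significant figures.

U_p ≈ 19.7 L/s

Direct runoff: 0.00, 0.80, 2.60, 4.40, 7.20, 9.00, 11.80, 9.60, 6.40, 5.20, 0.00 L/s; ΣQ_DR = 57.00 L/s, peak = 11.80 L/s.
Runoff depth d = ΣQ_DR·Δt / A = 57.00 × 1800 / (1.71 ha) = 6.000 mm.
The 1-cm UH is the DRH scaled by (10 mm)/d, so U_p = 11.80 × 10/6.000 = 19.7 L/s.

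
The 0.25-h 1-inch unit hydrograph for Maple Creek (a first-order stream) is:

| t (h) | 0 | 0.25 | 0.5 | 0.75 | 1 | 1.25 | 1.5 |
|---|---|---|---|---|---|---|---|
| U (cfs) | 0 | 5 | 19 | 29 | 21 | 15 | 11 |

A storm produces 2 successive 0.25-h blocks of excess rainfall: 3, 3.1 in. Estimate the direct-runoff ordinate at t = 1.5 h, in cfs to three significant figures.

Q ≈ 79.5 cfs

By discrete convolution, Q_j = Σ (P_i / 1 in) · U_{j−i}.
At t = 1.5 h (j=6): Q = (3/1)·11 + (3.1/1)·15 = 79.5 cfs.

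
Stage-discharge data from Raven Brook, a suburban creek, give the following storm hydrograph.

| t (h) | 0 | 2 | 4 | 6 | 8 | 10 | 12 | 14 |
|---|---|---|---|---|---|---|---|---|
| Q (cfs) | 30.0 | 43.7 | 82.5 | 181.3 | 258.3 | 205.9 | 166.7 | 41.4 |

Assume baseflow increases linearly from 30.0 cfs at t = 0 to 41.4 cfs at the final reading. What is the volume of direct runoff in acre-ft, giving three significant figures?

Direct-runoff ordinates (Q − Q_b): 0.00, 12.07, 49.24, 146.41, 221.79, 167.76, 126.93, 0.00 cfs.
ΣQ_DR = 724.2 cfs.
With Δt = 2 h = 7200 s, V = ΣQ_DR · Δt = 724.2 × 7200 = 5.21 × 10^6 ft³ = 120 acre-ft.

V ≈ 120 acre-ft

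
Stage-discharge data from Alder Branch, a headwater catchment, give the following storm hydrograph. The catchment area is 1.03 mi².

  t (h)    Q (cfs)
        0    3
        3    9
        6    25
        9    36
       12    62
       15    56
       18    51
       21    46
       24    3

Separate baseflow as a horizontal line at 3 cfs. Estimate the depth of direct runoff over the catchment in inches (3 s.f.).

d ≈ 1.19 in

Direct runoff: 0.0, 6.0, 22.0, 33.0, 59.0, 53.0, 48.0, 43.0, 0.0 cfs; ΣQ_DR = 264.0 cfs.
V = ΣQ_DR · Δt = 264.0 × 10800 s = 2.851 × 10^6 ft³.
Over A = 1.03 mi², depth = V / A = 1.19 in.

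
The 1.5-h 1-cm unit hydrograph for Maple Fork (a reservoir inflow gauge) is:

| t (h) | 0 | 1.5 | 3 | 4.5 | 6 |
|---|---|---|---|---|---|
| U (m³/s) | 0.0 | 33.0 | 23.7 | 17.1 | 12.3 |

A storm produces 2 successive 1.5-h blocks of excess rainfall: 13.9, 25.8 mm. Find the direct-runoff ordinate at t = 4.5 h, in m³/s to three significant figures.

By discrete convolution, Q_j = Σ (P_i / 10 mm) · U_{j−i}.
At t = 4.5 h (j=3): Q = (13.9/10)·17.1 + (25.8/10)·23.7 = 84.9 m³/s.

Q ≈ 84.9 m³/s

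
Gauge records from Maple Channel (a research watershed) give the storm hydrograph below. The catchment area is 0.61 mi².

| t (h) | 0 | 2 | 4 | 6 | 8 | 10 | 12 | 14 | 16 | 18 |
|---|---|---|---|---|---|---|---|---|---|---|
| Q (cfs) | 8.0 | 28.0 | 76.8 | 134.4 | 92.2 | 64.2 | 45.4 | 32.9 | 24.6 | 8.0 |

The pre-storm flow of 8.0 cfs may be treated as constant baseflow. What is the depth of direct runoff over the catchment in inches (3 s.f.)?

d ≈ 2.21 in

Direct runoff: 0.0, 20.0, 68.8, 126.4, 84.2, 56.2, 37.4, 24.9, 16.6, 0.0 cfs; ΣQ_DR = 434.5 cfs.
V = ΣQ_DR · Δt = 434.5 × 7200 s = 3.128 × 10^6 ft³.
Over A = 0.61 mi², depth = V / A = 2.21 in.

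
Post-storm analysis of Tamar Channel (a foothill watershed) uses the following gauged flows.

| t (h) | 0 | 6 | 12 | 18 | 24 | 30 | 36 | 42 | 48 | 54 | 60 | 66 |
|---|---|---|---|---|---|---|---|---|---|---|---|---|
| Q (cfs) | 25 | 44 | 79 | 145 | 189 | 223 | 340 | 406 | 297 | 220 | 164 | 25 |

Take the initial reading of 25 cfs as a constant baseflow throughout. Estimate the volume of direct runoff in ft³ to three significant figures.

V ≈ 4.01 × 10^7 ft³

Direct-runoff ordinates (Q − Q_b): 0.0, 19.0, 54.0, 120.0, 164.0, 198.0, 315.0, 381.0, 272.0, 195.0, 139.0, 0.0 cfs.
ΣQ_DR = 1857 cfs.
With Δt = 6 h = 21600 s, V = ΣQ_DR · Δt = 1857 × 21600 = 4.01 × 10^7 ft³.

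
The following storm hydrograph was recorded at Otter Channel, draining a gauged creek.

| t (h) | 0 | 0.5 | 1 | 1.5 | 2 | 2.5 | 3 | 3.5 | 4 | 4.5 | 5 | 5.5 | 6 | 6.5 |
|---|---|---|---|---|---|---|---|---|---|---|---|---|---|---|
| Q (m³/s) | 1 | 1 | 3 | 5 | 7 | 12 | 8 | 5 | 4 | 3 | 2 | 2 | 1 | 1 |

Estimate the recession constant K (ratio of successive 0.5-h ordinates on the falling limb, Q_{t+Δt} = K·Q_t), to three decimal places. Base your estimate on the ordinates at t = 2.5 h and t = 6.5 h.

K ≈ 0.733

Using the recession-limb readings at t = 2.5 h and t = 6.5 h: Q falls from 12 to 1 m³/s over 8 intervals.
K = (Q₂/Q₁)^(1/8) = (1/12)^(1/8) = 0.733.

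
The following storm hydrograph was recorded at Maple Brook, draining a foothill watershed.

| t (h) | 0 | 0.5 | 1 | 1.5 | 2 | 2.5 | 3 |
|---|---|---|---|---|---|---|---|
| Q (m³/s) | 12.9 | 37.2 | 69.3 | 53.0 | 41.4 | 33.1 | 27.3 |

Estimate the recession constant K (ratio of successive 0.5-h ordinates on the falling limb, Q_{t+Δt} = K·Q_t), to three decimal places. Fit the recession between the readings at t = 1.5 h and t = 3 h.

Using the recession-limb readings at t = 1.5 h and t = 3 h: Q falls from 53.0 to 27.3 m³/s over 3 intervals.
K = (Q₂/Q₁)^(1/3) = (27.3/53.0)^(1/3) = 0.802.

K ≈ 0.802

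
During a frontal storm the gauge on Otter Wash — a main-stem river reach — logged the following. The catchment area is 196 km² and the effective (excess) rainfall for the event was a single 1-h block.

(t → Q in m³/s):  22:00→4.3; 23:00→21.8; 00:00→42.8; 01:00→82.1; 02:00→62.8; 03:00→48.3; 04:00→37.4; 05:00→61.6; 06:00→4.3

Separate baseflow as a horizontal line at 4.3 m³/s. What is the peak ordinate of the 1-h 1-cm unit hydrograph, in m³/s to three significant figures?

U_p ≈ 130 m³/s

Direct runoff: 0.0, 17.5, 38.5, 77.8, 58.5, 44.0, 33.1, 57.3, 0.0 m³/s; ΣQ_DR = 326.7 m³/s, peak = 77.8 m³/s.
Runoff depth d = ΣQ_DR·Δt / A = 326.7 × 3600 / (196 km²) = 6.001 mm.
The 1-cm UH is the DRH scaled by (10 mm)/d, so U_p = 77.8 × 10/6.001 = 130 m³/s.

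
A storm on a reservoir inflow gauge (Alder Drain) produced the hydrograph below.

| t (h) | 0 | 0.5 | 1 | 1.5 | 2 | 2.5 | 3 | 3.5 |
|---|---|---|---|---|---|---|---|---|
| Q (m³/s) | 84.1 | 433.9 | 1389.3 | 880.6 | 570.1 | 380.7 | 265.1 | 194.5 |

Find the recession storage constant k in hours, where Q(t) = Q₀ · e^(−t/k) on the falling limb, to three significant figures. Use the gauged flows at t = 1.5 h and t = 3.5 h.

k ≈ 1.32 h

On the falling limb, Q drops from 880.6 to 194.5 m³/s between t = 1.5 h and t = 3.5 h (Δt = 2 h).
k = −Δt / ln(Q₂/Q₁) = −2 / ln(194.5/880.6) = 1.32 h.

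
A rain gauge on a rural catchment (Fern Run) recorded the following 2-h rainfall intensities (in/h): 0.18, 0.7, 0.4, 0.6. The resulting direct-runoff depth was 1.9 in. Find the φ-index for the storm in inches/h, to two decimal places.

φ ≈ 0.25 in/h

Only the 3 blocks with intensity above φ contribute runoff: 0.7, 0.4, 0.6 in/h.
Σ(I−φ)·Δt = d  ⇒  (0.7+0.4+0.6 − 3φ)·2 = 1.9
φ = (1.700 − 1.9/2) / 3 = 0.25 in/h.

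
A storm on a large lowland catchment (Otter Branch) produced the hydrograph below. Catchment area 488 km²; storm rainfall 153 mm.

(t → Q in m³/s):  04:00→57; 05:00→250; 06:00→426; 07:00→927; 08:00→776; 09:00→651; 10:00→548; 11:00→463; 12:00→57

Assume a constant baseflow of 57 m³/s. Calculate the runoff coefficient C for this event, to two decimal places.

C ≈ 0.18

ΣQ_DR = 3642 m³/s; V = ΣQ_DR·Δt = 1.311 × 10^7 m³.
Runoff depth d = V / A = 26.87 mm.
C = d / P = 26.87 / 153 = 0.18.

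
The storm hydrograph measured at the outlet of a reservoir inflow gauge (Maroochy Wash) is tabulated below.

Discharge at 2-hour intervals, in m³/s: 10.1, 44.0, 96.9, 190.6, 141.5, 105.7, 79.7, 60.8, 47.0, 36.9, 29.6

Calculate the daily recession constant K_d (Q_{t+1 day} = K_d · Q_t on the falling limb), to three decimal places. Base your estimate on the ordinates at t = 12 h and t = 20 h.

K_d ≈ 0.051

Between t = 12 h and t = 20 h the flow falls from 79.7 to 29.6 m³/s over 4×2 h = 8 h.
Per-interval ratio K = (29.6/79.7)^(1/4) = 0.7807; K_d = K^(24/2) = 0.051.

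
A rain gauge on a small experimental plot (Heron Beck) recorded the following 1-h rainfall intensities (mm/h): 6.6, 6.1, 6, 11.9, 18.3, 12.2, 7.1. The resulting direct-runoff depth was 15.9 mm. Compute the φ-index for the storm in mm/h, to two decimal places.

φ ≈ 8.83 mm/h

Only the 3 blocks with intensity above φ contribute runoff: 11.9, 18.3, 12.2 mm/h.
Σ(I−φ)·Δt = d  ⇒  (11.9+18.3+12.2 − 3φ)·1 = 15.9
φ = (42.40 − 15.9/1) / 3 = 8.83 mm/h.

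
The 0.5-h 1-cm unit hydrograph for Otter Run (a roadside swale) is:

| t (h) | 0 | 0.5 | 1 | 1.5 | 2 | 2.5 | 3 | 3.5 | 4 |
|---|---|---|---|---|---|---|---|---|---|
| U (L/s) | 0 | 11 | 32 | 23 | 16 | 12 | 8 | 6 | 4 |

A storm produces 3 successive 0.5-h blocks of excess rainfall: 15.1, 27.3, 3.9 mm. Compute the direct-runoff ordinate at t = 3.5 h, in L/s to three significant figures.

Q ≈ 35.6 L/s

By discrete convolution, Q_j = Σ (P_i / 10 mm) · U_{j−i}.
At t = 3.5 h (j=7): Q = (15.1/10)·6 + (27.3/10)·8 + (3.9/10)·12 = 35.6 L/s.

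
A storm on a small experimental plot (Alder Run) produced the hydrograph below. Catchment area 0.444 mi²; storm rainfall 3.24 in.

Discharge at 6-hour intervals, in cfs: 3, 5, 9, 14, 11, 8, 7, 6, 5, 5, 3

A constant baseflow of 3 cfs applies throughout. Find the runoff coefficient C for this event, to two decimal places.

ΣQ_DR = 43.00 cfs; V = ΣQ_DR·Δt = 9.288 × 10^5 ft³.
Runoff depth d = V / A = 0.9004 in.
C = d / P = 0.9004 / 3.24 = 0.28.

C ≈ 0.28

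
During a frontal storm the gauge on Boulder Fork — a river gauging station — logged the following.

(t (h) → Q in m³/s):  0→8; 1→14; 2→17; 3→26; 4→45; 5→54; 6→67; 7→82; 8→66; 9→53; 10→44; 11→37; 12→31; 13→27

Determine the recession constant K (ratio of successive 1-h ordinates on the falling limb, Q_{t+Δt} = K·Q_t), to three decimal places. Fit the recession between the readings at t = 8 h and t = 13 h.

K ≈ 0.836

Using the recession-limb readings at t = 8 h and t = 13 h: Q falls from 66 to 27 m³/s over 5 intervals.
K = (Q₂/Q₁)^(1/5) = (27/66)^(1/5) = 0.836.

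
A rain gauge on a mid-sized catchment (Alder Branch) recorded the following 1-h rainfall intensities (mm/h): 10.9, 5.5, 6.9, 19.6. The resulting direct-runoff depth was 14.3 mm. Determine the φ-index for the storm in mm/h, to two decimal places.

φ ≈ 8.10 mm/h

Only the 2 blocks with intensity above φ contribute runoff: 10.9, 19.6 mm/h.
Σ(I−φ)·Δt = d  ⇒  (10.9+19.6 − 2φ)·1 = 14.3
φ = (30.50 − 14.3/1) / 2 = 8.10 mm/h.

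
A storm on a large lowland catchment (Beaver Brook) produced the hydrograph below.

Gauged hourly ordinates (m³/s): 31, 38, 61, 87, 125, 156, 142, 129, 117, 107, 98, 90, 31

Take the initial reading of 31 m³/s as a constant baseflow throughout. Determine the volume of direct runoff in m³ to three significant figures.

Direct-runoff ordinates (Q − Q_b): 0.0, 7.0, 30.0, 56.0, 94.0, 125.0, 111.0, 98.0, 86.0, 76.0, 67.0, 59.0, 0.0 m³/s.
ΣQ_DR = 809.0 m³/s.
With Δt = 1 h = 3600 s, V = ΣQ_DR · Δt = 809.0 × 3600 = 2.91 × 10^6 m³.

V ≈ 2.91 × 10^6 m³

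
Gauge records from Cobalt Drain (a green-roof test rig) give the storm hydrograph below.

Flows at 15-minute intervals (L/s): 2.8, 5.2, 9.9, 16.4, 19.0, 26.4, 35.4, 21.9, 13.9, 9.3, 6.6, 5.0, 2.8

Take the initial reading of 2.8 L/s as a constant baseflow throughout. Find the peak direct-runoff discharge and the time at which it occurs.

Q_p = 32.6 L/s at t = 1.5 h

Subtracting baseflow gives direct-runoff ordinates: 0.0, 2.4, 7.1, 13.6, 16.2, 23.6, 32.6, 19.1, 11.1, 6.5, 3.8, 2.2, 0.0 L/s.
The maximum is 32.6 L/s, occurring at the reading for t = 1.5 h.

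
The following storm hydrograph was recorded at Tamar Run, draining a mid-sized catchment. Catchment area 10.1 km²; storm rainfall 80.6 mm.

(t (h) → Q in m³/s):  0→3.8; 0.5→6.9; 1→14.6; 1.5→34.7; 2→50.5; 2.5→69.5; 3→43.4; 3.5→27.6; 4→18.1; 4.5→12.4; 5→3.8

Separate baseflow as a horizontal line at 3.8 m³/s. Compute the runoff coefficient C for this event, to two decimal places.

C ≈ 0.54

ΣQ_DR = 243.5 m³/s; V = ΣQ_DR·Δt = 4.383 × 10^5 m³.
Runoff depth d = V / A = 43.40 mm.
C = d / P = 43.40 / 80.6 = 0.54.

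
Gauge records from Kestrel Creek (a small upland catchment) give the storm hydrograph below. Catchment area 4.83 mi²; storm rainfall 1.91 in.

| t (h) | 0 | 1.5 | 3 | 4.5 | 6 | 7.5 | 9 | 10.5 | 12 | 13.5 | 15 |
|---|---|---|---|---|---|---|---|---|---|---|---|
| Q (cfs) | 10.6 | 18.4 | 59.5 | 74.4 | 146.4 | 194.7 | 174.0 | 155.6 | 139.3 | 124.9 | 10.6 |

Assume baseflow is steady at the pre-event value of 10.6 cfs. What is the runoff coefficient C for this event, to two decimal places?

C ≈ 0.25

ΣQ_DR = 991.8 cfs; V = ΣQ_DR·Δt = 5.356 × 10^6 ft³.
Runoff depth d = V / A = 0.4773 in.
C = d / P = 0.4773 / 1.91 = 0.25.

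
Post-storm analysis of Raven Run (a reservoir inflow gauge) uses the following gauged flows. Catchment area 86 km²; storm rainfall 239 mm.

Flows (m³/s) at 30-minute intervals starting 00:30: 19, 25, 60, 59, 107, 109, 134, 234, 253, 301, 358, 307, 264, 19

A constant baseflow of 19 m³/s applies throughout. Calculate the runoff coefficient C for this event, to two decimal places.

ΣQ_DR = 1983 m³/s; V = ΣQ_DR·Δt = 3.569 × 10^6 m³.
Runoff depth d = V / A = 41.50 mm.
C = d / P = 41.50 / 239 = 0.17.

C ≈ 0.17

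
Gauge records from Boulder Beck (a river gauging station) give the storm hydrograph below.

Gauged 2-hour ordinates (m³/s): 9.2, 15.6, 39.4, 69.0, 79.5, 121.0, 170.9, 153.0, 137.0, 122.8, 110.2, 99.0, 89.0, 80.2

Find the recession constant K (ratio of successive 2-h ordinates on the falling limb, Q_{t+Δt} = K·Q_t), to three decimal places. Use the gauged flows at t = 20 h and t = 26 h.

K ≈ 0.899

Using the recession-limb readings at t = 20 h and t = 26 h: Q falls from 110.2 to 80.2 m³/s over 3 intervals.
K = (Q₂/Q₁)^(1/3) = (80.2/110.2)^(1/3) = 0.899.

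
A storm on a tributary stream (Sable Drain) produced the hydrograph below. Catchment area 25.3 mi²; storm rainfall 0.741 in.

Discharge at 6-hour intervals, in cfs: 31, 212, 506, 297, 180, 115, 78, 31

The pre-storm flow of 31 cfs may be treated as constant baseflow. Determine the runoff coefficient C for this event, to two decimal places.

ΣQ_DR = 1202 cfs; V = ΣQ_DR·Δt = 2.596 × 10^7 ft³.
Runoff depth d = V / A = 0.4417 in.
C = d / P = 0.4417 / 0.741 = 0.60.

C ≈ 0.60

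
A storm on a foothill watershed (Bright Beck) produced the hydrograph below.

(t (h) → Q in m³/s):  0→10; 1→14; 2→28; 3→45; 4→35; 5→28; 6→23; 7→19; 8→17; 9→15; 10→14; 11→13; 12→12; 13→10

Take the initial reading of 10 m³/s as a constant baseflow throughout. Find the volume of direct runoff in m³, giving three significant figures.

V ≈ 5.15 × 10^5 m³

Direct-runoff ordinates (Q − Q_b): 0.0, 4.0, 18.0, 35.0, 25.0, 18.0, 13.0, 9.0, 7.0, 5.0, 4.0, 3.0, 2.0, 0.0 m³/s.
ΣQ_DR = 143.0 m³/s.
With Δt = 1 h = 3600 s, V = ΣQ_DR · Δt = 143.0 × 3600 = 5.15 × 10^5 m³.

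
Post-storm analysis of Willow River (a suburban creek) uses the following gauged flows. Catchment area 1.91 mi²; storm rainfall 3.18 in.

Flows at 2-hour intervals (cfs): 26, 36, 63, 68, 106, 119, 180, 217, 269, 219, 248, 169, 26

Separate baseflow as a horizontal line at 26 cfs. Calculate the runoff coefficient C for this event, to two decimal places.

ΣQ_DR = 1408 cfs; V = ΣQ_DR·Δt = 1.014 × 10^7 ft³.
Runoff depth d = V / A = 2.285 in.
C = d / P = 2.285 / 3.18 = 0.72.

C ≈ 0.72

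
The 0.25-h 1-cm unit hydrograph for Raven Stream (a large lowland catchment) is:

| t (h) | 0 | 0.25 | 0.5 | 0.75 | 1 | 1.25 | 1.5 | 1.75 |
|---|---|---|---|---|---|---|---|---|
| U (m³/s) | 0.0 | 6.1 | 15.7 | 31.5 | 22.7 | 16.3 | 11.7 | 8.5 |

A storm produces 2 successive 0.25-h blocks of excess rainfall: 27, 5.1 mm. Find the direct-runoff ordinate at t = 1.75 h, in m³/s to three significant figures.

Q ≈ 28.9 m³/s

By discrete convolution, Q_j = Σ (P_i / 10 mm) · U_{j−i}.
At t = 1.75 h (j=7): Q = (27/10)·8.5 + (5.1/10)·11.7 = 28.9 m³/s.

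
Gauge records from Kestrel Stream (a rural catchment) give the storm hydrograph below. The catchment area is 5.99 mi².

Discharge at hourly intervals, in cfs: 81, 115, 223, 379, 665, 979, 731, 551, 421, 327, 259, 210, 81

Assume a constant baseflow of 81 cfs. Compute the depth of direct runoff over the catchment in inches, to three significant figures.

Direct runoff: 0.0, 34.0, 142.0, 298.0, 584.0, 898.0, 650.0, 470.0, 340.0, 246.0, 178.0, 129.0, 0.0 cfs; ΣQ_DR = 3969 cfs.
V = ΣQ_DR · Δt = 3969 × 3600 s = 1.429 × 10^7 ft³.
Over A = 5.99 mi², depth = V / A = 1.03 in.

d ≈ 1.03 in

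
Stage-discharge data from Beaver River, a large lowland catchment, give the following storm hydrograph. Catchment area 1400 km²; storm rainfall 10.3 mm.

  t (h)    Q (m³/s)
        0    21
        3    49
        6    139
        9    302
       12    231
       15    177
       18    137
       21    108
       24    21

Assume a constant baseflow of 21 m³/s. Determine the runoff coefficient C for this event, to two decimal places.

C ≈ 0.75

ΣQ_DR = 996.0 m³/s; V = ΣQ_DR·Δt = 1.076 × 10^7 m³.
Runoff depth d = V / A = 7.683 mm.
C = d / P = 7.683 / 10.3 = 0.75.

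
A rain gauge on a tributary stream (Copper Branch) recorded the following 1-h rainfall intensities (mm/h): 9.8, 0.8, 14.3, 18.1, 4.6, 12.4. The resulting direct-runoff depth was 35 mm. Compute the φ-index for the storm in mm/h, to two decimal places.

φ ≈ 4.90 mm/h

Only the 4 blocks with intensity above φ contribute runoff: 9.8, 14.3, 18.1, 12.4 mm/h.
Σ(I−φ)·Δt = d  ⇒  (9.8+14.3+18.1+12.4 − 4φ)·1 = 35
φ = (54.60 − 35/1) / 4 = 4.90 mm/h.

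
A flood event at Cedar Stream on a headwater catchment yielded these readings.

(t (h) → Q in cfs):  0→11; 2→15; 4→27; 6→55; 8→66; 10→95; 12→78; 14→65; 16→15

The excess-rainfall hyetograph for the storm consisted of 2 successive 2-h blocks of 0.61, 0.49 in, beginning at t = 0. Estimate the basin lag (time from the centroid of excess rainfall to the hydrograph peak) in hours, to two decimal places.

t_L ≈ 8.11 h

Centroid of excess rainfall: t_c = Σ P_i·t̄_i / ΣP_i = 1.8909 h (block centres at 1, 3 h).
Hydrograph peak occurs at t = 10 h, so basin lag t_L = 10 − 1.8909 = 8.11 h.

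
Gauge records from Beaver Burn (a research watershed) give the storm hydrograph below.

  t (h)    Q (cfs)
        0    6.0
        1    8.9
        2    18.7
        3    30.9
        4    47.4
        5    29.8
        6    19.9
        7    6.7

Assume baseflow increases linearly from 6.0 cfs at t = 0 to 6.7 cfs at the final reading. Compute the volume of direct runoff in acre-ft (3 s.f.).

V ≈ 9.71 acre-ft

Direct-runoff ordinates (Q − Q_b): 0.00, 2.80, 12.50, 24.60, 41.00, 23.30, 13.30, 0.00 cfs.
ΣQ_DR = 117.5 cfs.
With Δt = 1 h = 3600 s, V = ΣQ_DR · Δt = 117.5 × 3600 = 4.23 × 10^5 ft³ = 9.71 acre-ft.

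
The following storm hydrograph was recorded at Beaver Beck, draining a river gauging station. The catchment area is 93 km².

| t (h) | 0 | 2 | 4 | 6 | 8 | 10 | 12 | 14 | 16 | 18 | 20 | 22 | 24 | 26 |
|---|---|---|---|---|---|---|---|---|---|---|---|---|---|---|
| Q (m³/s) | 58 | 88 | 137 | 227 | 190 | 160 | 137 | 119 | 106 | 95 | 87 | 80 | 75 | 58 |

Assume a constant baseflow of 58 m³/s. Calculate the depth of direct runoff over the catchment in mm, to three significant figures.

d ≈ 62.3 mm

Direct runoff: 0.0, 30.0, 79.0, 169.0, 132.0, 102.0, 79.0, 61.0, 48.0, 37.0, 29.0, 22.0, 17.0, 0.0 m³/s; ΣQ_DR = 805.0 m³/s.
V = ΣQ_DR · Δt = 805.0 × 7200 s = 5.796 × 10^6 m³.
Over A = 93 km², depth = V / A = 62.3 mm.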